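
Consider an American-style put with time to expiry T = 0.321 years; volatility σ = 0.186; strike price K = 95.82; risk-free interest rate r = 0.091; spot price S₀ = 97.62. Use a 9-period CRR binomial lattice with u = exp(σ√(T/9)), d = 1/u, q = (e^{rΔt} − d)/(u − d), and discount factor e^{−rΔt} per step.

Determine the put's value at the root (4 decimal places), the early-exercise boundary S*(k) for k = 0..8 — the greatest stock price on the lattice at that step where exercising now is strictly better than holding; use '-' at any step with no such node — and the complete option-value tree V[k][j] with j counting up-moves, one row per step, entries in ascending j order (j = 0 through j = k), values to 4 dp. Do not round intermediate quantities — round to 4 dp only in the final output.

price = 2.3863
boundary = - - - 87.8561 84.8236 87.8561 84.8236 87.8561 90.9971
tree:
2.3863
3.6775 1.2896
5.5036 2.1284 0.5756
7.9639 3.4197 1.0301 0.1880
10.9964 5.3206 1.8047 0.3698 0.0327
13.9243 7.9639 3.0782 0.7197 0.0709 0.0000
16.7512 10.9964 5.0704 1.3825 0.1538 0.0000 0.0000
19.4804 13.9243 7.9639 2.6111 0.3336 0.0000 0.0000 0.0000
22.1155 16.7512 10.9964 4.8229 0.7236 0.0000 0.0000 0.0000 0.0000
24.6596 19.4804 13.9243 7.9639 1.5696 0.0000 0.0000 0.0000 0.0000 0.0000

Δt=0.03567  u=1.03575  d=0.96548  q=0.53748  discount=0.99676
step 9 (expiry): payoffs max(K−S,0) = 24.6596 19.4804 13.9243 7.9639 1.5696 0.0000 0.0000 0.0000 0.0000 0.0000
step 8: (k=8,j=0): S=73.7045, (K−S)⁺=22.1155, hold=21.8050 ⇒ V=22.1155 exercise | (k=8,j=1): S=79.0688, (K−S)⁺=16.7512, hold=16.4407 ⇒ V=16.7512 exercise | (k=8,j=2): S=84.8236, (K−S)⁺=10.9964, hold=10.6859 ⇒ V=10.9964 exercise | (k=8,j=3): S=90.9971, (K−S)⁺=4.8229, hold=4.5124 ⇒ V=4.8229 exercise | (k=8,j=4): S=97.6200, (K−S)⁺=0.0000, hold=0.7236 ⇒ V=0.7236 continue | (k=8,j=5): S=104.7249, (K−S)⁺=0.0000, hold=0.0000 ⇒ V=0.0000 continue | (k=8,j=6): S=112.3469, (K−S)⁺=0.0000, hold=0.0000 ⇒ V=0.0000 continue | (k=8,j=7): S=120.5236, (K−S)⁺=0.0000, hold=0.0000 ⇒ V=0.0000 continue | (k=8,j=8): S=129.2955, (K−S)⁺=0.0000, hold=0.0000 ⇒ V=0.0000 continue  boundary S*=90.9971
step 7: (k=7,j=0): S=76.3396, (K−S)⁺=19.4804, hold=19.1699 ⇒ V=19.4804 exercise | (k=7,j=1): S=81.8957, (K−S)⁺=13.9243, hold=13.6138 ⇒ V=13.9243 exercise | (k=7,j=2): S=87.8561, (K−S)⁺=7.9639, hold=7.6534 ⇒ V=7.9639 exercise | (k=7,j=3): S=94.2504, (K−S)⁺=1.5696, hold=2.6111 ⇒ V=2.6111 continue | (k=7,j=4): S=101.1101, (K−S)⁺=0.0000, hold=0.3336 ⇒ V=0.3336 continue | (k=7,j=5): S=108.4690, (K−S)⁺=0.0000, hold=0.0000 ⇒ V=0.0000 continue | (k=7,j=6): S=116.3635, (K−S)⁺=0.0000, hold=0.0000 ⇒ V=0.0000 continue | (k=7,j=7): S=124.8325, (K−S)⁺=0.0000, hold=0.0000 ⇒ V=0.0000 continue  boundary S*=87.8561
step 6: (k=6,j=0): S=79.0688, (K−S)⁺=16.7512, hold=16.4407 ⇒ V=16.7512 exercise | (k=6,j=1): S=84.8236, (K−S)⁺=10.9964, hold=10.6859 ⇒ V=10.9964 exercise | (k=6,j=2): S=90.9971, (K−S)⁺=4.8229, hold=5.0704 ⇒ V=5.0704 continue | (k=6,j=3): S=97.6200, (K−S)⁺=0.0000, hold=1.3825 ⇒ V=1.3825 continue | (k=6,j=4): S=104.7249, (K−S)⁺=0.0000, hold=0.1538 ⇒ V=0.1538 continue | (k=6,j=5): S=112.3469, (K−S)⁺=0.0000, hold=0.0000 ⇒ V=0.0000 continue | (k=6,j=6): S=120.5236, (K−S)⁺=0.0000, hold=0.0000 ⇒ V=0.0000 continue  boundary S*=84.8236
step 5: (k=5,j=0): S=81.8957, (K−S)⁺=13.9243, hold=13.6138 ⇒ V=13.9243 exercise | (k=5,j=1): S=87.8561, (K−S)⁺=7.9639, hold=7.7860 ⇒ V=7.9639 exercise | (k=5,j=2): S=94.2504, (K−S)⁺=1.5696, hold=3.0782 ⇒ V=3.0782 continue | (k=5,j=3): S=101.1101, (K−S)⁺=0.0000, hold=0.7197 ⇒ V=0.7197 continue | (k=5,j=4): S=108.4690, (K−S)⁺=0.0000, hold=0.0709 ⇒ V=0.0709 continue | (k=5,j=5): S=116.3635, (K−S)⁺=0.0000, hold=0.0000 ⇒ V=0.0000 continue  boundary S*=87.8561
step 4: (k=4,j=0): S=84.8236, (K−S)⁺=10.9964, hold=10.6859 ⇒ V=10.9964 exercise | (k=4,j=1): S=90.9971, (K−S)⁺=4.8229, hold=5.3206 ⇒ V=5.3206 continue | (k=4,j=2): S=97.6200, (K−S)⁺=0.0000, hold=1.8047 ⇒ V=1.8047 continue | (k=4,j=3): S=104.7249, (K−S)⁺=0.0000, hold=0.3698 ⇒ V=0.3698 continue | (k=4,j=4): S=112.3469, (K−S)⁺=0.0000, hold=0.0327 ⇒ V=0.0327 continue  boundary S*=84.8236
step 3: (k=3,j=0): S=87.8561, (K−S)⁺=7.9639, hold=7.9200 ⇒ V=7.9639 exercise | (k=3,j=1): S=94.2504, (K−S)⁺=1.5696, hold=3.4197 ⇒ V=3.4197 continue | (k=3,j=2): S=101.1101, (K−S)⁺=0.0000, hold=1.0301 ⇒ V=1.0301 continue | (k=3,j=3): S=108.4690, (K−S)⁺=0.0000, hold=0.1880 ⇒ V=0.1880 continue  boundary S*=87.8561
step 2: (k=2,j=0): S=90.9971, (K−S)⁺=4.8229, hold=5.5036 ⇒ V=5.5036 continue | (k=2,j=1): S=97.6200, (K−S)⁺=0.0000, hold=2.1284 ⇒ V=2.1284 continue | (k=2,j=2): S=104.7249, (K−S)⁺=0.0000, hold=0.5756 ⇒ V=0.5756 continue  boundary S*=-
step 1: (k=1,j=0): S=94.2504, (K−S)⁺=1.5696, hold=3.6775 ⇒ V=3.6775 continue | (k=1,j=1): S=101.1101, (K−S)⁺=0.0000, hold=1.2896 ⇒ V=1.2896 continue  boundary S*=-
step 0: (k=0,j=0): S=97.6200, (K−S)⁺=0.0000, hold=2.3863 ⇒ V=2.3863 continue  boundary S*=-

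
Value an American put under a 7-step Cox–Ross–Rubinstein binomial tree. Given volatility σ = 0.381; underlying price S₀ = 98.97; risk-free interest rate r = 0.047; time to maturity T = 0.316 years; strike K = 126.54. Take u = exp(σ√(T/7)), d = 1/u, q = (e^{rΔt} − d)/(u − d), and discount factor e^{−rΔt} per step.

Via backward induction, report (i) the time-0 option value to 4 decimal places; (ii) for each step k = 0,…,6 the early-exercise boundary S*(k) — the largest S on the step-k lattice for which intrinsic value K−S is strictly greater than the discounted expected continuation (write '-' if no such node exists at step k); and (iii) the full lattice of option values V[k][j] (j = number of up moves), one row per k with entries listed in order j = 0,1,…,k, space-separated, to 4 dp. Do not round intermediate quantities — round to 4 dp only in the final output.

price = 28.0844
boundary = - 91.2740 84.1765 91.2740 98.9700 107.3149 116.3634
tree:
28.0844
35.2660 20.8163
42.3635 27.6851 13.8388
48.9091 35.2660 20.0044 7.5546
54.9457 42.3635 27.5700 12.3064 2.6981
60.5130 48.9091 35.2660 19.2251 5.2408 0.0935
65.6473 54.9457 42.3635 27.5700 10.1766 0.1848 0.0000
70.3823 60.5130 48.9091 35.2660 19.2251 0.3652 0.0000 0.0000

params: Δt=0.04514 u=1.08432 d=0.92224 q=0.49288 e^(-rΔt)=0.99788
t_7 payoffs: 70.3823 60.5130 48.9091 35.2660 19.2251 0.3652 0.0000 0.0000
t_6: node(6,0) S=60.8927 payoff=65.6473 vs cont=65.3791 → 65.6473 [stop]  node(6,1) S=71.5943 payoff=54.9457 vs cont=54.6776 → 54.9457 [stop]  node(6,2) S=84.1765 payoff=42.3635 vs cont=42.0953 → 42.3635 [stop]  node(6,3) S=98.9700 payoff=27.5700 vs cont=27.3018 → 27.5700 [stop]  node(6,4) S=116.3634 payoff=10.1766 vs cont=9.9084 → 10.1766 [stop]  node(6,5) S=136.8135 payoff=0.0000 vs cont=0.1848 → 0.1848 [wait]  node(6,6) S=160.8576 payoff=0.0000 vs cont=0.0000 → 0.0000 [wait]  ⇒ S*(6)=116.3634
t_5: node(5,0) S=66.0270 payoff=60.5130 vs cont=60.2448 → 60.5130 [stop]  node(5,1) S=77.6309 payoff=48.9091 vs cont=48.6409 → 48.9091 [stop]  node(5,2) S=91.2740 payoff=35.2660 vs cont=34.9978 → 35.2660 [stop]  node(5,3) S=107.3149 payoff=19.2251 vs cont=18.9569 → 19.2251 [stop]  node(5,4) S=126.1748 payoff=0.3652 vs cont=5.2408 → 5.2408 [wait]  node(5,5) S=148.3492 payoff=0.0000 vs cont=0.0935 → 0.0935 [wait]  ⇒ S*(5)=107.3149
t_4: node(4,0) S=71.5943 payoff=54.9457 vs cont=54.6776 → 54.9457 [stop]  node(4,1) S=84.1765 payoff=42.3635 vs cont=42.0953 → 42.3635 [stop]  node(4,2) S=98.9700 payoff=27.5700 vs cont=27.3018 → 27.5700 [stop]  node(4,3) S=116.3634 payoff=10.1766 vs cont=12.3064 → 12.3064 [wait]  node(4,4) S=136.8135 payoff=0.0000 vs cont=2.6981 → 2.6981 [wait]  ⇒ S*(4)=98.9700
t_3: node(3,0) S=77.6309 payoff=48.9091 vs cont=48.6409 → 48.9091 [stop]  node(3,1) S=91.2740 payoff=35.2660 vs cont=34.9978 → 35.2660 [stop]  node(3,2) S=107.3149 payoff=19.2251 vs cont=20.0044 → 20.0044 [wait]  node(3,3) S=126.1748 payoff=0.3652 vs cont=7.5546 → 7.5546 [wait]  ⇒ S*(3)=91.2740
t_2: node(2,0) S=84.1765 payoff=42.3635 vs cont=42.0953 → 42.3635 [stop]  node(2,1) S=98.9700 payoff=27.5700 vs cont=27.6851 → 27.6851 [wait]  node(2,2) S=116.3634 payoff=10.1766 vs cont=13.8388 → 13.8388 [wait]  ⇒ S*(2)=84.1765
t_1: node(1,0) S=91.2740 payoff=35.2660 vs cont=35.0544 → 35.2660 [stop]  node(1,1) S=107.3149 payoff=19.2251 vs cont=20.8163 → 20.8163 [wait]  ⇒ S*(1)=91.2740
t_0: node(0,0) S=98.9700 payoff=27.5700 vs cont=28.0844 → 28.0844 [wait]  ⇒ S*(0)=-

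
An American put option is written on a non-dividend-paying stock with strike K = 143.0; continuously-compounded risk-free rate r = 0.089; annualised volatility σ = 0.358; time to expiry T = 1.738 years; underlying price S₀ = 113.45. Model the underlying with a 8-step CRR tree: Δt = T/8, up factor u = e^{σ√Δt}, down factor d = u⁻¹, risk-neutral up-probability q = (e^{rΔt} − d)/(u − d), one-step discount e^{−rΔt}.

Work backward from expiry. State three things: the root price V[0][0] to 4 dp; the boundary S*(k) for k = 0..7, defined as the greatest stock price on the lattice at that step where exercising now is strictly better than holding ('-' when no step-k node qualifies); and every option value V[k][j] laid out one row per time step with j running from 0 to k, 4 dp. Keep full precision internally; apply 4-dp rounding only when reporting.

params: Δt=0.21725 u=1.18159 d=0.84631 q=0.51661 e^(-rΔt)=0.98085
t_8 payoffs: 113.1421 101.3135 84.7988 61.7416 29.5500 0.0000 0.0000 0.0000 0.0000
t_7: node(7,0) S=35.2799 payoff=107.7201 vs cont=104.9817 → 107.7201 [stop]  node(7,1) S=49.2565 payoff=93.7435 vs cont=91.0051 → 93.7435 [stop]  node(7,2) S=68.7702 payoff=74.2298 vs cont=71.4915 → 74.2298 [stop]  node(7,3) S=96.0144 payoff=46.9856 vs cont=44.2472 → 46.9856 [stop]  node(7,4) S=134.0518 payoff=8.9482 vs cont=14.0106 → 14.0106 [wait]  node(7,5) S=187.1583 payoff=0.0000 vs cont=0.0000 → 0.0000 [wait]  node(7,6) S=261.3035 payoff=0.0000 vs cont=0.0000 → 0.0000 [wait]  node(7,7) S=364.8225 payoff=0.0000 vs cont=0.0000 → 0.0000 [wait]  ⇒ S*(7)=96.0144
t_6: node(6,0) S=41.6865 payoff=101.3135 vs cont=98.5751 → 101.3135 [stop]  node(6,1) S=58.2012 payoff=84.7988 vs cont=82.0604 → 84.7988 [stop]  node(6,2) S=81.2584 payoff=61.7416 vs cont=59.0032 → 61.7416 [stop]  node(6,3) S=113.4500 payoff=29.5500 vs cont=29.3768 → 29.5500 [stop]  node(6,4) S=158.3948 payoff=0.0000 vs cont=6.6429 → 6.6429 [wait]  node(6,5) S=221.1450 payoff=0.0000 vs cont=0.0000 → 0.0000 [wait]  node(6,6) S=308.7546 payoff=0.0000 vs cont=0.0000 → 0.0000 [wait]  ⇒ S*(6)=113.4500
t_5: node(5,0) S=49.2565 payoff=93.7435 vs cont=91.0051 → 93.7435 [stop]  node(5,1) S=68.7702 payoff=74.2298 vs cont=71.4915 → 74.2298 [stop]  node(5,2) S=96.0144 payoff=46.9856 vs cont=44.2472 → 46.9856 [stop]  node(5,3) S=134.0518 payoff=8.9482 vs cont=17.3767 → 17.3767 [wait]  node(5,4) S=187.1583 payoff=0.0000 vs cont=3.1496 → 3.1496 [wait]  node(5,5) S=261.3035 payoff=0.0000 vs cont=0.0000 → 0.0000 [wait]  ⇒ S*(5)=96.0144
t_4: node(4,0) S=58.2012 payoff=84.7988 vs cont=82.0604 → 84.7988 [stop]  node(4,1) S=81.2584 payoff=61.7416 vs cont=59.0032 → 61.7416 [stop]  node(4,2) S=113.4500 payoff=29.5500 vs cont=31.0825 → 31.0825 [wait]  node(4,3) S=158.3948 payoff=0.0000 vs cont=9.8348 → 9.8348 [wait]  node(4,4) S=221.1450 payoff=0.0000 vs cont=1.4933 → 1.4933 [wait]  ⇒ S*(4)=81.2584
t_3: node(3,0) S=68.7702 payoff=74.2298 vs cont=71.4915 → 74.2298 [stop]  node(3,1) S=96.0144 payoff=46.9856 vs cont=45.0238 → 46.9856 [stop]  node(3,2) S=134.0518 payoff=8.9482 vs cont=19.7207 → 19.7207 [wait]  node(3,3) S=187.1583 payoff=0.0000 vs cont=5.4197 → 5.4197 [wait]  ⇒ S*(3)=96.0144
t_2: node(2,0) S=81.2584 payoff=61.7416 vs cont=59.0032 → 61.7416 [stop]  node(2,1) S=113.4500 payoff=29.5500 vs cont=32.2702 → 32.2702 [wait]  node(2,2) S=158.3948 payoff=0.0000 vs cont=12.0965 → 12.0965 [wait]  ⇒ S*(2)=81.2584
t_1: node(1,0) S=96.0144 payoff=46.9856 vs cont=45.6256 → 46.9856 [stop]  node(1,1) S=134.0518 payoff=8.9482 vs cont=21.4299 → 21.4299 [wait]  ⇒ S*(1)=96.0144
t_0: node(0,0) S=113.4500 payoff=29.5500 vs cont=33.1363 → 33.1363 [wait]  ⇒ S*(0)=-

price = 33.1363
boundary = - 96.0144 81.2584 96.0144 81.2584 96.0144 113.4500 96.0144
tree:
33.1363
46.9856 21.4299
61.7416 32.2702 12.0965
74.2298 46.9856 19.7207 5.4197
84.7988 61.7416 31.0825 9.8348 1.4933
93.7435 74.2298 46.9856 17.3767 3.1496 0.0000
101.3135 84.7988 61.7416 29.5500 6.6429 0.0000 0.0000
107.7201 93.7435 74.2298 46.9856 14.0106 0.0000 0.0000 0.0000
113.1421 101.3135 84.7988 61.7416 29.5500 0.0000 0.0000 0.0000 0.0000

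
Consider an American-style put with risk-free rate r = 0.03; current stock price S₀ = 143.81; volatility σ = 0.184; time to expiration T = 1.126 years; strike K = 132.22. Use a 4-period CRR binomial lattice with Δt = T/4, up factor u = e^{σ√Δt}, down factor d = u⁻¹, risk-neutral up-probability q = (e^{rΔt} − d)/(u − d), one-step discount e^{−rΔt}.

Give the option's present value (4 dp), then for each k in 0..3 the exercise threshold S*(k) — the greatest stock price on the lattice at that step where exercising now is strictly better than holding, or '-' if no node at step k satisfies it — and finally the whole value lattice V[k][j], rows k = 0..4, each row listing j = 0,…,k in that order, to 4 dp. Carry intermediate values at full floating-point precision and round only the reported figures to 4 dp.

Δt=0.28150, u=1.10255, d=0.90699, q=0.51898, disc=e^(-rΔt)=0.99159
k=4 terminal: V=max(K-S,0) → 34.9008 13.9175 0.0000 0.0000 0.0000
k=3: j=0 S=107.2991 intr=24.9209 cont=23.8090 V=24.9209[EX]; j=1 S=130.4342 intr=1.7858 cont=6.6383 V=6.6383[hold]; j=2 S=158.5575 intr=0.0000 cont=0.0000 V=0.0000[hold]; j=3 S=192.7445 intr=0.0000 cont=0.0000 V=0.0000[hold]  S*(3)=107.2991
k=2: j=0 S=118.3025 intr=13.9175 cont=15.3028 V=15.3028[hold]; j=1 S=143.8100 intr=0.0000 cont=3.1663 V=3.1663[hold]; j=2 S=174.8173 intr=0.0000 cont=0.0000 V=0.0000[hold]  S*(2)=-
k=1: j=0 S=130.4342 intr=1.7858 cont=8.9285 V=8.9285[hold]; j=1 S=158.5575 intr=0.0000 cont=1.5102 V=1.5102[hold]  S*(1)=-
k=0: j=0 S=143.8100 intr=0.0000 cont=5.0359 V=5.0359[hold]  S*(0)=-

price = 5.0359
boundary = - - - 107.2991
tree:
5.0359
8.9285 1.5102
15.3028 3.1663 0.0000
24.9209 6.6383 0.0000 0.0000
34.9008 13.9175 0.0000 0.0000 0.0000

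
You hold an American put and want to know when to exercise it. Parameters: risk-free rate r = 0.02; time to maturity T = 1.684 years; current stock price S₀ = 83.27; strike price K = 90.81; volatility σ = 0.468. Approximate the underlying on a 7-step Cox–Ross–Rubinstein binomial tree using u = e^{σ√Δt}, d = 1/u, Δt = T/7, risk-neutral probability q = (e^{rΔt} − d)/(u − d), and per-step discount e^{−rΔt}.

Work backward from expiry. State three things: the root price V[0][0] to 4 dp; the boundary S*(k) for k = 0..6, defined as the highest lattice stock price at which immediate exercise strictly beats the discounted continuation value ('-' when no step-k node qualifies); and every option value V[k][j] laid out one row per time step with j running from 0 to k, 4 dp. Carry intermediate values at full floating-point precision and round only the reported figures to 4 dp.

price = 23.5945
boundary = - - - 41.8233 33.2451 41.8233 52.6148
tree:
23.5945
31.1570 14.7241
39.8046 21.0583 7.2407
48.9867 29.1531 11.5189 2.1576
57.5649 38.7541 17.8829 3.9655 0.0000
64.3836 48.9867 26.8245 7.2883 0.0000 0.0000
69.8038 57.5649 38.1952 13.3952 0.0000 0.0000 0.0000
74.1123 64.3836 48.9867 24.6191 0.0000 0.0000 0.0000 0.0000

Δt=0.24057, u=1.25803, d=0.79490, q=0.45328, disc=e^(-rΔt)=0.99520
k=7 terminal: V=max(K-S,0) → 74.1123 64.3836 48.9867 24.6191 0.0000 0.0000 0.0000 0.0000
k=6: j=0 S=21.0062 intr=69.8038 cont=69.3679 V=69.8038[EX]; j=1 S=33.2451 intr=57.5649 cont=57.1290 V=57.5649[EX]; j=2 S=52.6148 intr=38.1952 cont=37.7593 V=38.1952[EX]; j=3 S=83.2700 intr=7.5400 cont=13.3952 V=13.3952[hold]; j=4 S=131.7859 intr=0.0000 cont=0.0000 V=0.0000[hold]; j=5 S=208.5687 intr=0.0000 cont=0.0000 V=0.0000[hold]; j=6 S=330.0877 intr=0.0000 cont=0.0000 V=0.0000[hold]  S*(6)=52.6148
k=5: j=0 S=26.4264 intr=64.3836 cont=63.9477 V=64.3836[EX]; j=1 S=41.8233 intr=48.9867 cont=48.5508 V=48.9867[EX]; j=2 S=66.1909 intr=24.6191 cont=26.8245 V=26.8245[hold]; j=3 S=104.7560 intr=0.0000 cont=7.2883 V=7.2883[hold]; j=4 S=165.7902 intr=0.0000 cont=0.0000 V=0.0000[hold]; j=5 S=262.3851 intr=0.0000 cont=0.0000 V=0.0000[hold]  S*(5)=41.8233
k=4: j=0 S=33.2451 intr=57.5649 cont=57.1290 V=57.5649[EX]; j=1 S=52.6148 intr=38.1952 cont=38.7541 V=38.7541[hold]; j=2 S=83.2700 intr=7.5400 cont=17.8829 V=17.8829[hold]; j=3 S=131.7859 intr=0.0000 cont=3.9655 V=3.9655[hold]; j=4 S=208.5687 intr=0.0000 cont=0.0000 V=0.0000[hold]  S*(4)=33.2451
k=3: j=0 S=41.8233 intr=48.9867 cont=48.8030 V=48.9867[EX]; j=1 S=66.1909 intr=24.6191 cont=29.1531 V=29.1531[hold]; j=2 S=104.7560 intr=0.0000 cont=11.5189 V=11.5189[hold]; j=3 S=165.7902 intr=0.0000 cont=2.1576 V=2.1576[hold]  S*(3)=41.8233
k=2: j=0 S=52.6148 intr=38.1952 cont=39.8046 V=39.8046[hold]; j=1 S=83.2700 intr=7.5400 cont=21.0583 V=21.0583[hold]; j=2 S=131.7859 intr=0.0000 cont=7.2407 V=7.2407[hold]  S*(2)=-
k=1: j=0 S=66.1909 intr=24.6191 cont=31.1570 V=31.1570[hold]; j=1 S=104.7560 intr=0.0000 cont=14.7241 V=14.7241[hold]  S*(1)=-
k=0: j=0 S=83.2700 intr=7.5400 cont=23.5945 V=23.5945[hold]  S*(0)=-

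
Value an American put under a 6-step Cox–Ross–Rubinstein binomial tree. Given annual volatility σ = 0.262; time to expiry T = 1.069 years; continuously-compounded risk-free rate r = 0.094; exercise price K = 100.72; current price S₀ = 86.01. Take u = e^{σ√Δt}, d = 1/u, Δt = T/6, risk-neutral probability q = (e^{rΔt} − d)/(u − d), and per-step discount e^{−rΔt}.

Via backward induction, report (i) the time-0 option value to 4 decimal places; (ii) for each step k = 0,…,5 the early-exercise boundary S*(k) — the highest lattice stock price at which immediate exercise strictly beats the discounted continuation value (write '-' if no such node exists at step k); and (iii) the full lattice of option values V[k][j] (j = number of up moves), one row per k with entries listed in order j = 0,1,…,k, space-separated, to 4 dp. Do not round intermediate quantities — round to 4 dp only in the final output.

params: Δt=0.17817 u=1.11694 d=0.89531 q=0.54858 e^(-rΔt)=0.98339
t_6 payoffs: 56.4226 45.4569 31.7767 14.7100 0.0000 0.0000 0.0000
t_5: node(5,0) S=49.4774 payoff=51.2426 vs cont=49.5699 → 51.2426 [stop]  node(5,1) S=61.7253 payoff=38.9947 vs cont=37.3219 → 38.9947 [stop]  node(5,2) S=77.0053 payoff=23.7147 vs cont=22.0419 → 23.7147 [stop]  node(5,3) S=96.0677 payoff=4.6523 vs cont=6.5301 → 6.5301 [wait]  node(5,4) S=119.8490 payoff=0.0000 vs cont=0.0000 → 0.0000 [wait]  node(5,5) S=149.5173 payoff=0.0000 vs cont=0.0000 → 0.0000 [wait]  ⇒ S*(5)=77.0053
t_4: node(4,0) S=55.2631 payoff=45.4569 vs cont=43.7841 → 45.4569 [stop]  node(4,1) S=68.9433 payoff=31.7767 vs cont=30.1039 → 31.7767 [stop]  node(4,2) S=86.0100 payoff=14.7100 vs cont=14.0502 → 14.7100 [stop]  node(4,3) S=107.3015 payoff=0.0000 vs cont=2.8988 → 2.8988 [wait]  node(4,4) S=133.8637 payoff=0.0000 vs cont=0.0000 → 0.0000 [wait]  ⇒ S*(4)=86.0100
t_3: node(3,0) S=61.7253 payoff=38.9947 vs cont=37.3219 → 38.9947 [stop]  node(3,1) S=77.0053 payoff=23.7147 vs cont=22.0419 → 23.7147 [stop]  node(3,2) S=96.0677 payoff=4.6523 vs cont=8.0939 → 8.0939 [wait]  node(3,3) S=119.8490 payoff=0.0000 vs cont=1.2868 → 1.2868 [wait]  ⇒ S*(3)=77.0053
t_2: node(2,0) S=68.9433 payoff=31.7767 vs cont=30.1039 → 31.7767 [stop]  node(2,1) S=86.0100 payoff=14.7100 vs cont=14.8939 → 14.8939 [wait]  node(2,2) S=107.3015 payoff=0.0000 vs cont=4.2873 → 4.2873 [wait]  ⇒ S*(2)=68.9433
t_1: node(1,0) S=77.0053 payoff=23.7147 vs cont=22.1411 → 23.7147 [stop]  node(1,1) S=96.0677 payoff=4.6523 vs cont=8.9245 → 8.9245 [wait]  ⇒ S*(1)=77.0053
t_0: node(0,0) S=86.0100 payoff=14.7100 vs cont=15.3420 → 15.3420 [wait]  ⇒ S*(0)=-

price = 15.3420
boundary = - 77.0053 68.9433 77.0053 86.0100 77.0053
tree:
15.3420
23.7147 8.9245
31.7767 14.8939 4.2873
38.9947 23.7147 8.0939 1.2868
45.4569 31.7767 14.7100 2.8988 0.0000
51.2426 38.9947 23.7147 6.5301 0.0000 0.0000
56.4226 45.4569 31.7767 14.7100 0.0000 0.0000 0.0000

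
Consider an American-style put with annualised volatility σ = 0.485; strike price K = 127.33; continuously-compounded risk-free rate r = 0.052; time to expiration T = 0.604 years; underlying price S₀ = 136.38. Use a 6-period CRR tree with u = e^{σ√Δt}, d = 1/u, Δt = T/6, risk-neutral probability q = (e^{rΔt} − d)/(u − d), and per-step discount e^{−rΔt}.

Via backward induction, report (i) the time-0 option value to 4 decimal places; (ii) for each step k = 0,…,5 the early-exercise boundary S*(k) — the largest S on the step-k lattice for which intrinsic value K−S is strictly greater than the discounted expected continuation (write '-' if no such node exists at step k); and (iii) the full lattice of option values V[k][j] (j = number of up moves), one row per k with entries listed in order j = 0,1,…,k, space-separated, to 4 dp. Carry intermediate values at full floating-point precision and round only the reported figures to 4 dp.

Δt=0.10067, u=1.16635, d=0.85737, q=0.47859, disc=e^(-rΔt)=0.99478
k=6 terminal: V=max(K-S,0) → 73.1582 53.6360 27.0784 0.0000 0.0000 0.0000 0.0000
k=5: j=0 S=63.1834 intr=64.1466 cont=63.4819 V=64.1466[EX]; j=1 S=85.9532 intr=41.3768 cont=40.7120 V=41.3768[EX]; j=2 S=116.9287 intr=10.4013 cont=14.0452 V=14.0452[hold]; j=3 S=159.0671 intr=0.0000 cont=0.0000 V=0.0000[hold]; j=4 S=216.3912 intr=0.0000 cont=0.0000 V=0.0000[hold]; j=5 S=294.3735 intr=0.0000 cont=0.0000 V=0.0000[hold]  S*(5)=85.9532
k=4: j=0 S=73.6940 intr=53.6360 cont=52.9712 V=53.6360[EX]; j=1 S=100.2516 intr=27.0784 cont=28.1484 V=28.1484[hold]; j=2 S=136.3800 intr=0.0000 cont=7.2850 V=7.2850[hold]; j=3 S=185.5282 intr=0.0000 cont=0.0000 V=0.0000[hold]; j=4 S=252.3882 intr=0.0000 cont=0.0000 V=0.0000[hold]  S*(4)=73.6940
k=3: j=0 S=85.9532 intr=41.3768 cont=41.2215 V=41.3768[EX]; j=1 S=116.9287 intr=10.4013 cont=18.0685 V=18.0685[hold]; j=2 S=159.0671 intr=0.0000 cont=3.7786 V=3.7786[hold]; j=3 S=216.3912 intr=0.0000 cont=0.0000 V=0.0000[hold]  S*(3)=85.9532
k=2: j=0 S=100.2516 intr=27.0784 cont=30.0639 V=30.0639[hold]; j=1 S=136.3800 intr=0.0000 cont=11.1709 V=11.1709[hold]; j=2 S=185.5282 intr=0.0000 cont=1.9599 V=1.9599[hold]  S*(2)=-
k=1: j=0 S=116.9287 intr=10.4013 cont=20.9121 V=20.9121[hold]; j=1 S=159.0671 intr=0.0000 cont=6.7273 V=6.7273[hold]  S*(1)=-
k=0: j=0 S=136.3800 intr=0.0000 cont=14.0496 V=14.0496[hold]  S*(0)=-

price = 14.0496
boundary = - - - 85.9532 73.6940 85.9532
tree:
14.0496
20.9121 6.7273
30.0639 11.1709 1.9599
41.3768 18.0685 3.7786 0.0000
53.6360 28.1484 7.2850 0.0000 0.0000
64.1466 41.3768 14.0452 0.0000 0.0000 0.0000
73.1582 53.6360 27.0784 0.0000 0.0000 0.0000 0.0000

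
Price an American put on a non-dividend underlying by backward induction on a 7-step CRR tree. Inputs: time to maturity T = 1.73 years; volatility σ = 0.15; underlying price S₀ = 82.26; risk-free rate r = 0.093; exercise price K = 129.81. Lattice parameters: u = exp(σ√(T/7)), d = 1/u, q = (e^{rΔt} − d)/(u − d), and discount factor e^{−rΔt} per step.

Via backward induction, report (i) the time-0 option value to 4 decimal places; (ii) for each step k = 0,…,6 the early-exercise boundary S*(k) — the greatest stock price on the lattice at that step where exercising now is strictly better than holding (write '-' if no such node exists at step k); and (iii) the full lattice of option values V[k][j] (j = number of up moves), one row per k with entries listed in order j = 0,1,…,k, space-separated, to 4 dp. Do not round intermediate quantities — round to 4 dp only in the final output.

Δt=0.24714  u=1.07742  d=0.92814  q=0.63712  discount=0.97728
step 7 (expiry): payoffs max(K−S,0) = 81.0020 73.1520 64.0393 53.4610 41.1814 26.9267 10.3793 0.0000
step 6: (k=6,j=0): S=52.5867, (K−S)⁺=77.2233, hold=74.2737 ⇒ V=77.2233 exercise | (k=6,j=1): S=61.0446, (K−S)⁺=68.7654, hold=65.8159 ⇒ V=68.7654 exercise | (k=6,j=2): S=70.8627, (K−S)⁺=58.9473, hold=55.9977 ⇒ V=58.9473 exercise | (k=6,j=3): S=82.2600, (K−S)⁺=47.5500, hold=44.6004 ⇒ V=47.5500 exercise | (k=6,j=4): S=95.4904, (K−S)⁺=34.3196, hold=31.3701 ⇒ V=34.3196 exercise | (k=6,j=5): S=110.8486, (K−S)⁺=18.9614, hold=16.0118 ⇒ V=18.9614 exercise | (k=6,j=6): S=128.6771, (K−S)⁺=1.1329, hold=3.6809 ⇒ V=3.6809 continue  boundary S*=110.8486
step 5: (k=5,j=0): S=56.6580, (K−S)⁺=73.1520, hold=70.2024 ⇒ V=73.1520 exercise | (k=5,j=1): S=65.7707, (K−S)⁺=64.0393, hold=61.0897 ⇒ V=64.0393 exercise | (k=5,j=2): S=76.3490, (K−S)⁺=53.4610, hold=50.5114 ⇒ V=53.4610 exercise | (k=5,j=3): S=88.6286, (K−S)⁺=41.1814, hold=38.2318 ⇒ V=41.1814 exercise | (k=5,j=4): S=102.8833, (K−S)⁺=26.9267, hold=23.9771 ⇒ V=26.9267 exercise | (k=5,j=5): S=119.4307, (K−S)⁺=10.3793, hold=9.0163 ⇒ V=10.3793 exercise  boundary S*=119.4307
step 4: (k=4,j=0): S=61.0446, (K−S)⁺=68.7654, hold=65.8159 ⇒ V=68.7654 exercise | (k=4,j=1): S=70.8627, (K−S)⁺=58.9473, hold=55.9977 ⇒ V=58.9473 exercise | (k=4,j=2): S=82.2600, (K−S)⁺=47.5500, hold=44.6004 ⇒ V=47.5500 exercise | (k=4,j=3): S=95.4904, (K−S)⁺=34.3196, hold=31.3701 ⇒ V=34.3196 exercise | (k=4,j=4): S=110.8486, (K−S)⁺=18.9614, hold=16.0118 ⇒ V=18.9614 exercise  boundary S*=110.8486
step 3: (k=3,j=0): S=65.7707, (K−S)⁺=64.0393, hold=61.0897 ⇒ V=64.0393 exercise | (k=3,j=1): S=76.3490, (K−S)⁺=53.4610, hold=50.5114 ⇒ V=53.4610 exercise | (k=3,j=2): S=88.6286, (K−S)⁺=41.1814, hold=38.2318 ⇒ V=41.1814 exercise | (k=3,j=3): S=102.8833, (K−S)⁺=26.9267, hold=23.9771 ⇒ V=26.9267 exercise  boundary S*=102.8833
step 2: (k=2,j=0): S=70.8627, (K−S)⁺=58.9473, hold=55.9977 ⇒ V=58.9473 exercise | (k=2,j=1): S=82.2600, (K−S)⁺=47.5500, hold=44.6004 ⇒ V=47.5500 exercise | (k=2,j=2): S=95.4904, (K−S)⁺=34.3196, hold=31.3701 ⇒ V=34.3196 exercise  boundary S*=95.4904
step 1: (k=1,j=0): S=76.3490, (K−S)⁺=53.4610, hold=50.5114 ⇒ V=53.4610 exercise | (k=1,j=1): S=88.6286, (K−S)⁺=41.1814, hold=38.2318 ⇒ V=41.1814 exercise  boundary S*=88.6286
step 0: (k=0,j=0): S=82.2600, (K−S)⁺=47.5500, hold=44.6004 ⇒ V=47.5500 exercise  boundary S*=82.2600

price = 47.5500
boundary = 82.2600 88.6286 95.4904 102.8833 110.8486 119.4307 110.8486
tree:
47.5500
53.4610 41.1814
58.9473 47.5500 34.3196
64.0393 53.4610 41.1814 26.9267
68.7654 58.9473 47.5500 34.3196 18.9614
73.1520 64.0393 53.4610 41.1814 26.9267 10.3793
77.2233 68.7654 58.9473 47.5500 34.3196 18.9614 3.6809
81.0020 73.1520 64.0393 53.4610 41.1814 26.9267 10.3793 0.0000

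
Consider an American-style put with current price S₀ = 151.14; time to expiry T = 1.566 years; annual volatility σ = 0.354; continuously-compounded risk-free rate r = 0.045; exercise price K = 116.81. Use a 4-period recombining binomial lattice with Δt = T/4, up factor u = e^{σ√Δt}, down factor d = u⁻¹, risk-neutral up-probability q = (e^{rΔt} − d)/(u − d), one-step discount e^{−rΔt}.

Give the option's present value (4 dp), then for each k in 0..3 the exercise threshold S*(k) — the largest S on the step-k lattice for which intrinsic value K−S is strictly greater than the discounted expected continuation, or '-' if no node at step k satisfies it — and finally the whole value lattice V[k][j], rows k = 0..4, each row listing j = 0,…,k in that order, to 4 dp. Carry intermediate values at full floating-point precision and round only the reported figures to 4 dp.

params: Δt=0.39150 u=1.24794 d=0.80132 q=0.48465 e^(-rΔt)=0.98254
t_4 payoffs: 54.4941 19.7615 0.0000 0.0000 0.0000
t_3: node(3,0) S=77.7667 payoff=39.0433 vs cont=37.0034 → 39.0433 [stop]  node(3,1) S=121.1112 payoff=0.0000 vs cont=10.0063 → 10.0063 [wait]  node(3,2) S=188.6143 payoff=0.0000 vs cont=0.0000 → 0.0000 [wait]  node(3,3) S=293.7413 payoff=0.0000 vs cont=0.0000 → 0.0000 [wait]  ⇒ S*(3)=77.7667
t_2: node(2,0) S=97.0485 payoff=19.7615 vs cont=24.5346 → 24.5346 [wait]  node(2,1) S=151.1400 payoff=0.0000 vs cont=5.0667 → 5.0667 [wait]  node(2,2) S=235.3802 payoff=0.0000 vs cont=0.0000 → 0.0000 [wait]  ⇒ S*(2)=-
t_1: node(1,0) S=121.1112 payoff=0.0000 vs cont=14.8359 → 14.8359 [wait]  node(1,1) S=188.6143 payoff=0.0000 vs cont=2.5656 → 2.5656 [wait]  ⇒ S*(1)=-
t_0: node(0,0) S=151.1400 payoff=0.0000 vs cont=8.7339 → 8.7339 [wait]  ⇒ S*(0)=-

price = 8.7339
boundary = - - - 77.7667
tree:
8.7339
14.8359 2.5656
24.5346 5.0667 0.0000
39.0433 10.0063 0.0000 0.0000
54.4941 19.7615 0.0000 0.0000 0.0000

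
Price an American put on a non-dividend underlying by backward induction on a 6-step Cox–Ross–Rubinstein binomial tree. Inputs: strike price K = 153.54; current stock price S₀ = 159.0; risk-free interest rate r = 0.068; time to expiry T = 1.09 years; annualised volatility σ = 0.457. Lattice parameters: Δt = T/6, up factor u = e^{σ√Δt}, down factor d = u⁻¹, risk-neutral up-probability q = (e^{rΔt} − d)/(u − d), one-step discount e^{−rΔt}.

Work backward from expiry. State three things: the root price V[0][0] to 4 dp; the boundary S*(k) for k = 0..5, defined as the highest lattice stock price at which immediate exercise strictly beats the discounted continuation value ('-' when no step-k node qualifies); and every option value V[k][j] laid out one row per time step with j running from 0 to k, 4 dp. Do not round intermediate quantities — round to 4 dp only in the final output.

price = 21.6198
boundary = - - - 88.6372 107.6985 88.6372
tree:
21.6198
32.4829 10.5557
47.0211 17.7672 3.1132
64.9028 29.1029 6.0985 0.0000
80.5905 45.8415 11.9464 0.0000 0.0000
93.5017 64.9028 23.4017 0.0000 0.0000 0.0000
104.1277 80.5905 45.8415 0.0000 0.0000 0.0000 0.0000

Δt=0.18167, u=1.21505, d=0.82301, q=0.48316, disc=e^(-rΔt)=0.98772
k=6 terminal: V=max(K-S,0) → 104.1277 80.5905 45.8415 0.0000 0.0000 0.0000 0.0000
k=5: j=0 S=60.0383 intr=93.5017 cont=91.6166 V=93.5017[EX]; j=1 S=88.6372 intr=64.9028 cont=63.0178 V=64.9028[EX]; j=2 S=130.8589 intr=22.6811 cont=23.4017 V=23.4017[hold]; j=3 S=193.1928 intr=0.0000 cont=0.0000 V=0.0000[hold]; j=4 S=285.2189 intr=0.0000 cont=0.0000 V=0.0000[hold]; j=5 S=421.0811 intr=0.0000 cont=0.0000 V=0.0000[hold]  S*(5)=88.6372
k=4: j=0 S=72.9495 intr=80.5905 cont=78.7055 V=80.5905[EX]; j=1 S=107.6985 intr=45.8415 cont=44.3003 V=45.8415[EX]; j=2 S=159.0000 intr=0.0000 cont=11.9464 V=11.9464[hold]; j=3 S=234.7386 intr=0.0000 cont=0.0000 V=0.0000[hold]; j=4 S=346.5549 intr=0.0000 cont=0.0000 V=0.0000[hold]  S*(4)=107.6985
k=3: j=0 S=88.6372 intr=64.9028 cont=63.0178 V=64.9028[EX]; j=1 S=130.8589 intr=22.6811 cont=29.1029 V=29.1029[hold]; j=2 S=193.1928 intr=0.0000 cont=6.0985 V=6.0985[hold]; j=3 S=285.2189 intr=0.0000 cont=0.0000 V=0.0000[hold]  S*(3)=88.6372
k=2: j=0 S=107.6985 intr=45.8415 cont=47.0211 V=47.0211[hold]; j=1 S=159.0000 intr=0.0000 cont=17.7672 V=17.7672[hold]; j=2 S=234.7386 intr=0.0000 cont=3.1132 V=3.1132[hold]  S*(2)=-
k=1: j=0 S=130.8589 intr=22.6811 cont=32.4829 V=32.4829[hold]; j=1 S=193.1928 intr=0.0000 cont=10.5557 V=10.5557[hold]  S*(1)=-
k=0: j=0 S=159.0000 intr=0.0000 cont=21.6198 V=21.6198[hold]  S*(0)=-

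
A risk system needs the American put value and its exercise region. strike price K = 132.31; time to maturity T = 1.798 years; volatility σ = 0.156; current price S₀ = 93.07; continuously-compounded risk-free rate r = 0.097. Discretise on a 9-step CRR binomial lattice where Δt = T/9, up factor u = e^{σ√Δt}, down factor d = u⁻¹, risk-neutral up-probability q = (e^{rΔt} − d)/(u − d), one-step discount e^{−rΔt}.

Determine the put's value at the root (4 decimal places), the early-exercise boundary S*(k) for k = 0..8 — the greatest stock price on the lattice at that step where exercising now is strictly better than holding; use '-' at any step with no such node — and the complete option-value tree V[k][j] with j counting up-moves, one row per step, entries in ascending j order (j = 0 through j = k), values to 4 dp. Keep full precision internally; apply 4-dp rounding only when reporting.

Δt=0.19978, u=1.07221, d=0.93265, q=0.62278, disc=e^(-rΔt)=0.98081
k=9 terminal: V=max(K-S,0) → 82.6195 75.1836 66.6349 56.8070 45.5084 32.5190 17.5857 0.4178 0.0000 0.0000
k=8: j=0 S=53.2789 intr=79.0311 cont=76.4919 V=79.0311[EX]; j=1 S=61.2518 intr=71.0582 cont=68.5190 V=71.0582[EX]; j=2 S=70.4178 intr=61.8922 cont=59.3529 V=61.8922[EX]; j=3 S=80.9554 intr=51.3546 cont=48.8153 V=51.3546[EX]; j=4 S=93.0700 intr=39.2400 cont=36.7007 V=39.2400[EX]; j=5 S=106.9974 intr=25.3126 cont=22.7733 V=25.3126[EX]; j=6 S=123.0091 intr=9.3009 cont=6.7616 V=9.3009[EX]; j=7 S=141.4168 intr=0.0000 cont=0.1546 V=0.1546[hold]; j=8 S=162.5790 intr=0.0000 cont=0.0000 V=0.0000[hold]  S*(8)=123.0091
k=7: j=0 S=57.1264 intr=75.1836 cont=72.6443 V=75.1836[EX]; j=1 S=65.6751 intr=66.6349 cont=64.0957 V=66.6349[EX]; j=2 S=75.5030 intr=56.8070 cont=54.2677 V=56.8070[EX]; j=3 S=86.8016 intr=45.5084 cont=42.9691 V=45.5084[EX]; j=4 S=99.7910 intr=32.5190 cont=29.9797 V=32.5190[EX]; j=5 S=114.7243 intr=17.5857 cont=15.0465 V=17.5857[EX]; j=6 S=131.8922 intr=0.4178 cont=3.5356 V=3.5356[hold]; j=7 S=151.6292 intr=0.0000 cont=0.0572 V=0.0572[hold]  S*(7)=114.7243
k=6: j=0 S=61.2518 intr=71.0582 cont=68.5190 V=71.0582[EX]; j=1 S=70.4178 intr=61.8922 cont=59.3529 V=61.8922[EX]; j=2 S=80.9554 intr=51.3546 cont=48.8153 V=51.3546[EX]; j=3 S=93.0700 intr=39.2400 cont=36.7007 V=39.2400[EX]; j=4 S=106.9974 intr=25.3126 cont=22.7733 V=25.3126[EX]; j=5 S=123.0091 intr=9.3009 cont=8.6661 V=9.3009[EX]; j=6 S=141.4168 intr=0.0000 cont=1.3431 V=1.3431[hold]  S*(6)=123.0091
k=5: j=0 S=65.6751 intr=66.6349 cont=64.0957 V=66.6349[EX]; j=1 S=75.5030 intr=56.8070 cont=54.2677 V=56.8070[EX]; j=2 S=86.8016 intr=45.5084 cont=42.9691 V=45.5084[EX]; j=3 S=99.7910 intr=32.5190 cont=29.9797 V=32.5190[EX]; j=4 S=114.7243 intr=17.5857 cont=15.0465 V=17.5857[EX]; j=5 S=131.8922 intr=0.4178 cont=4.2616 V=4.2616[hold]  S*(5)=114.7243
k=4: j=0 S=70.4178 intr=61.8922 cont=59.3529 V=61.8922[EX]; j=1 S=80.9554 intr=51.3546 cont=48.8153 V=51.3546[EX]; j=2 S=93.0700 intr=39.2400 cont=36.7007 V=39.2400[EX]; j=3 S=106.9974 intr=25.3126 cont=22.7733 V=25.3126[EX]; j=4 S=123.0091 intr=9.3009 cont=9.1095 V=9.3009[EX]  S*(4)=123.0091
k=3: j=0 S=75.5030 intr=56.8070 cont=54.2677 V=56.8070[EX]; j=1 S=86.8016 intr=45.5084 cont=42.9691 V=45.5084[EX]; j=2 S=99.7910 intr=32.5190 cont=29.9797 V=32.5190[EX]; j=3 S=114.7243 intr=17.5857 cont=15.0465 V=17.5857[EX]  S*(3)=114.7243
k=2: j=0 S=80.9554 intr=51.3546 cont=48.8153 V=51.3546[EX]; j=1 S=93.0700 intr=39.2400 cont=36.7007 V=39.2400[EX]; j=2 S=106.9974 intr=25.3126 cont=22.7733 V=25.3126[EX]  S*(2)=106.9974
k=1: j=0 S=86.8016 intr=45.5084 cont=42.9691 V=45.5084[EX]; j=1 S=99.7910 intr=32.5190 cont=29.9797 V=32.5190[EX]  S*(1)=99.7910
k=0: j=0 S=93.0700 intr=39.2400 cont=36.7007 V=39.2400[EX]  S*(0)=93.0700

price = 39.2400
boundary = 93.0700 99.7910 106.9974 114.7243 123.0091 114.7243 123.0091 114.7243 123.0091
tree:
39.2400
45.5084 32.5190
51.3546 39.2400 25.3126
56.8070 45.5084 32.5190 17.5857
61.8922 51.3546 39.2400 25.3126 9.3009
66.6349 56.8070 45.5084 32.5190 17.5857 4.2616
71.0582 61.8922 51.3546 39.2400 25.3126 9.3009 1.3431
75.1836 66.6349 56.8070 45.5084 32.5190 17.5857 3.5356 0.0572
79.0311 71.0582 61.8922 51.3546 39.2400 25.3126 9.3009 0.1546 0.0000
82.6195 75.1836 66.6349 56.8070 45.5084 32.5190 17.5857 0.4178 0.0000 0.0000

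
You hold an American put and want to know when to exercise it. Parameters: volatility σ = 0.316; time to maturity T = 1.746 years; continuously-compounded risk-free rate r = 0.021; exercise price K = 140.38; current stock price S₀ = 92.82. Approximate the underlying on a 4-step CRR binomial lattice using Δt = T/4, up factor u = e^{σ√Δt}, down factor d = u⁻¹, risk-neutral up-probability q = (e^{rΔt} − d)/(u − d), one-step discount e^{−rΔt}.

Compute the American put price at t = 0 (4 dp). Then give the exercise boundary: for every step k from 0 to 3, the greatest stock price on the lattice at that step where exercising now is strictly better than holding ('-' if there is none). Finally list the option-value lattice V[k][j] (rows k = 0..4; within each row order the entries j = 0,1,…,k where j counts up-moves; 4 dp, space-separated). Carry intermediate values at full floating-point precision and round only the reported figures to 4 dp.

price = 48.7622
boundary = - 75.3306 92.8200 114.3698
tree:
48.7622
65.0494 31.3433
79.2434 47.5600 13.6624
90.7629 65.0494 26.0102 0.0000
100.1119 79.2434 47.5600 0.0000 0.0000

Δt=0.43650  u=1.23217  d=0.81158  q=0.46989  discount=0.99088
step 4 (expiry): payoffs max(K−S,0) = 100.1119 79.2434 47.5600 0.0000 0.0000
step 3: (k=3,j=0): S=49.6171, (K−S)⁺=90.7629, hold=89.4820 ⇒ V=90.7629 exercise | (k=3,j=1): S=75.3306, (K−S)⁺=65.0494, hold=63.7685 ⇒ V=65.0494 exercise | (k=3,j=2): S=114.3698, (K−S)⁺=26.0102, hold=24.9820 ⇒ V=26.0102 exercise | (k=3,j=3): S=173.6407, (K−S)⁺=0.0000, hold=0.0000 ⇒ V=0.0000 continue  boundary S*=114.3698
step 2: (k=2,j=0): S=61.1366, (K−S)⁺=79.2434, hold=77.9624 ⇒ V=79.2434 exercise | (k=2,j=1): S=92.8200, (K−S)⁺=47.5600, hold=46.2791 ⇒ V=47.5600 exercise | (k=2,j=2): S=140.9229, (K−S)⁺=0.0000, hold=13.6624 ⇒ V=13.6624 continue  boundary S*=92.8200
step 1: (k=1,j=0): S=75.3306, (K−S)⁺=65.0494, hold=63.7685 ⇒ V=65.0494 exercise | (k=1,j=1): S=114.3698, (K−S)⁺=26.0102, hold=31.3433 ⇒ V=31.3433 continue  boundary S*=75.3306
step 0: (k=0,j=0): S=92.8200, (K−S)⁺=47.5600, hold=48.7622 ⇒ V=48.7622 continue  boundary S*=-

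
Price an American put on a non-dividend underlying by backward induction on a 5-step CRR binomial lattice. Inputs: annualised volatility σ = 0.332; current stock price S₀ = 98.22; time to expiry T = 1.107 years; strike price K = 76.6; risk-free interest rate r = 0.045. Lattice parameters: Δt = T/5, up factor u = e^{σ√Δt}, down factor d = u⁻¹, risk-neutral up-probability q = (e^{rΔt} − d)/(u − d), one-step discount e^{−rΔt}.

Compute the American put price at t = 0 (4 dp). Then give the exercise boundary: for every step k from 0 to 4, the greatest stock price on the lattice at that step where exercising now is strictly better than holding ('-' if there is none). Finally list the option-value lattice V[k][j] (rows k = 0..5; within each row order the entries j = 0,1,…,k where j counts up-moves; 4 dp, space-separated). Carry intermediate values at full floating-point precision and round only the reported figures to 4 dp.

price = 3.4019
boundary = - - - - 52.5804
tree:
3.4019
5.8420 0.9610
9.7758 1.9143 0.0000
15.7655 3.8131 0.0000 0.0000
24.0196 7.5954 0.0000 0.0000 0.0000
31.6241 15.1293 0.0000 0.0000 0.0000 0.0000

Δt=0.22140, u=1.16908, d=0.85537, q=0.49294, disc=e^(-rΔt)=0.99009
k=5 terminal: V=max(K-S,0) → 31.6241 15.1293 0.0000 0.0000 0.0000 0.0000
k=4: j=0 S=52.5804 intr=24.0196 cont=23.2602 V=24.0196[EX]; j=1 S=71.8641 intr=4.7359 cont=7.5954 V=7.5954[hold]; j=2 S=98.2200 intr=0.0000 cont=0.0000 V=0.0000[hold]; j=3 S=134.2418 intr=0.0000 cont=0.0000 V=0.0000[hold]; j=4 S=183.4745 intr=0.0000 cont=0.0000 V=0.0000[hold]  S*(4)=52.5804
k=3: j=0 S=61.4707 intr=15.1293 cont=15.7655 V=15.7655[hold]; j=1 S=84.0148 intr=0.0000 cont=3.8131 V=3.8131[hold]; j=2 S=114.8270 intr=0.0000 cont=0.0000 V=0.0000[hold]; j=3 S=156.9393 intr=0.0000 cont=0.0000 V=0.0000[hold]  S*(3)=-
k=2: j=0 S=71.8641 intr=4.7359 cont=9.7758 V=9.7758[hold]; j=1 S=98.2200 intr=0.0000 cont=1.9143 V=1.9143[hold]; j=2 S=134.2418 intr=0.0000 cont=0.0000 V=0.0000[hold]  S*(2)=-
k=1: j=0 S=84.0148 intr=0.0000 cont=5.8420 V=5.8420[hold]; j=1 S=114.8270 intr=0.0000 cont=0.9610 V=0.9610[hold]  S*(1)=-
k=0: j=0 S=98.2200 intr=0.0000 cont=3.4019 V=3.4019[hold]  S*(0)=-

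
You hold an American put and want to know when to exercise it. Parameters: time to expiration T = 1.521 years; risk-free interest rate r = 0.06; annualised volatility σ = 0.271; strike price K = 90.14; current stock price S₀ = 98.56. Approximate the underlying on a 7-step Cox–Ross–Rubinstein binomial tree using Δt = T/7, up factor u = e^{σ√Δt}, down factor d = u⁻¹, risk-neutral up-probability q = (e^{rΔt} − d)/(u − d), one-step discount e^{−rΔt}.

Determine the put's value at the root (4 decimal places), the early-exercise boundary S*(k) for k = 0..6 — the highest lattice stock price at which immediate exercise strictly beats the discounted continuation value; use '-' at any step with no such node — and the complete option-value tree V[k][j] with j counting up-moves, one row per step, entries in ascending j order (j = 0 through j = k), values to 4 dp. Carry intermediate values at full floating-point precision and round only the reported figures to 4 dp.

Δt=0.21729, u=1.13465, d=0.88133, q=0.52026, disc=e^(-rΔt)=0.98705
k=7 terminal: V=max(K-S,0) → 49.4330 37.7326 22.6692 3.2762 0.0000 0.0000 0.0000 0.0000
k=6: j=0 S=46.1881 intr=43.9519 cont=42.7843 V=43.9519[EX]; j=1 S=59.4640 intr=30.6760 cont=29.5085 V=30.6760[EX]; j=2 S=76.5557 intr=13.5843 cont=12.4168 V=13.5843[EX]; j=3 S=98.5600 intr=0.0000 cont=1.5513 V=1.5513[hold]; j=4 S=126.8890 intr=0.0000 cont=0.0000 V=0.0000[hold]; j=5 S=163.3607 intr=0.0000 cont=0.0000 V=0.0000[hold]; j=6 S=210.3153 intr=0.0000 cont=0.0000 V=0.0000[hold]  S*(6)=76.5557
k=5: j=0 S=52.4074 intr=37.7326 cont=36.5651 V=37.7326[EX]; j=1 S=67.4708 intr=22.6692 cont=21.5017 V=22.6692[EX]; j=2 S=86.8638 intr=3.2762 cont=7.2291 V=7.2291[hold]; j=3 S=111.8310 intr=0.0000 cont=0.7346 V=0.7346[hold]; j=4 S=143.9746 intr=0.0000 cont=0.0000 V=0.0000[hold]; j=5 S=185.3571 intr=0.0000 cont=0.0000 V=0.0000[hold]  S*(5)=67.4708
k=4: j=0 S=59.4640 intr=30.6760 cont=29.5085 V=30.6760[EX]; j=1 S=76.5557 intr=13.5843 cont=14.4468 V=14.4468[hold]; j=2 S=98.5600 intr=0.0000 cont=3.8004 V=3.8004[hold]; j=3 S=126.8890 intr=0.0000 cont=0.3478 V=0.3478[hold]; j=4 S=163.3607 intr=0.0000 cont=0.0000 V=0.0000[hold]  S*(4)=59.4640
k=3: j=0 S=67.4708 intr=22.6692 cont=21.9446 V=22.6692[EX]; j=1 S=86.8638 intr=3.2762 cont=8.7925 V=8.7925[hold]; j=2 S=111.8310 intr=0.0000 cont=1.9782 V=1.9782[hold]; j=3 S=143.9746 intr=0.0000 cont=0.1647 V=0.1647[hold]  S*(3)=67.4708
k=2: j=0 S=76.5557 intr=13.5843 cont=15.2496 V=15.2496[hold]; j=1 S=98.5600 intr=0.0000 cont=5.1793 V=5.1793[hold]; j=2 S=126.8890 intr=0.0000 cont=1.0213 V=1.0213[hold]  S*(2)=-
k=1: j=0 S=86.8638 intr=3.2762 cont=9.8807 V=9.8807[hold]; j=1 S=111.8310 intr=0.0000 cont=2.9770 V=2.9770[hold]  S*(1)=-
k=0: j=0 S=98.5600 intr=0.0000 cont=6.2075 V=6.2075[hold]  S*(0)=-

price = 6.2075
boundary = - - - 67.4708 59.4640 67.4708 76.5557
tree:
6.2075
9.8807 2.9770
15.2496 5.1793 1.0213
22.6692 8.7925 1.9782 0.1647
30.6760 14.4468 3.8004 0.3478 0.0000
37.7326 22.6692 7.2291 0.7346 0.0000 0.0000
43.9519 30.6760 13.5843 1.5513 0.0000 0.0000 0.0000
49.4330 37.7326 22.6692 3.2762 0.0000 0.0000 0.0000 0.0000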